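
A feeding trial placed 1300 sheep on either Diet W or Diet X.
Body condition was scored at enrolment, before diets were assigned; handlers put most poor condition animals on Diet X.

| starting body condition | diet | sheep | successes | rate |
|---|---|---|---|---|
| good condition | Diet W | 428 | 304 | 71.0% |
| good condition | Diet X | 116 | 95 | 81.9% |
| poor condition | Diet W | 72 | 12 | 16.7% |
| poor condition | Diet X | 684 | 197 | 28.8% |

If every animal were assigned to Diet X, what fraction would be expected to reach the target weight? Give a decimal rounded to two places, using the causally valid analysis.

0.51

Here starting body condition is a common cause — it drives both which diet a case falls under and the outcome. The crude comparison mixes populations; the stratum-specific rates are the causally relevant ones.
Standardising Diet X to the population starting body condition mix: 0.418·95/116 + 0.582·197/684 = 0.510.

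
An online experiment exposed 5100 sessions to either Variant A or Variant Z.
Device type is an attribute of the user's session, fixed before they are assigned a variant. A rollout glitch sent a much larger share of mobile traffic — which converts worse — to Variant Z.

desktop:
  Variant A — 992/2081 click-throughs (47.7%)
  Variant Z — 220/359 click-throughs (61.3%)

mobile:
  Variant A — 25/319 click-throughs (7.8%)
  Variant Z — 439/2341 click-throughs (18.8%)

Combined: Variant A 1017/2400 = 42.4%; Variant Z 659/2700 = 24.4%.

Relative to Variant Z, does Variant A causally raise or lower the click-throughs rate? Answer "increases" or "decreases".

decreases

Here device type is a common cause — it drives both which variant a case falls under and the outcome. The crude comparison mixes populations; the stratum-specific rates are the causally relevant ones.
Within each level — desktop: 47.7% vs 61.3%; mobile: 7.8% vs 18.8% — Variant Z is higher every time.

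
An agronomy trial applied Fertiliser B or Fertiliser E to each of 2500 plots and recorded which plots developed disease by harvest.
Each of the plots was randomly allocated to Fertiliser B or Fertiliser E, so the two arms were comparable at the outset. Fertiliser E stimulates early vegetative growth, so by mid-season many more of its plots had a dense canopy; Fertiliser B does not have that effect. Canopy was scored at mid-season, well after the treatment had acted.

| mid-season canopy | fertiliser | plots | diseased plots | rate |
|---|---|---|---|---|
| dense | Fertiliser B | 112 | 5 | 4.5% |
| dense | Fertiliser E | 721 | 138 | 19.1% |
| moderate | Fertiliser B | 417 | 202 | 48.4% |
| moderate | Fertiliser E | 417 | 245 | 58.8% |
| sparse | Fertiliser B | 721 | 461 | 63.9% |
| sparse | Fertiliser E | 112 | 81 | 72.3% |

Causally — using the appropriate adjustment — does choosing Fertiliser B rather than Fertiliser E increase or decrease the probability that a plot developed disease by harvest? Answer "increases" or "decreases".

Stratifying would compare fertilisers among plots the fertilisers themselves sorted into mid-season canopy groups — a form of selection on an intermediate. The unconditioned pooled rates give the total causal effect.
Pooled: Fertiliser B 53.4% vs Fertiliser E 37.1%; Fertiliser E is lower overall.

increases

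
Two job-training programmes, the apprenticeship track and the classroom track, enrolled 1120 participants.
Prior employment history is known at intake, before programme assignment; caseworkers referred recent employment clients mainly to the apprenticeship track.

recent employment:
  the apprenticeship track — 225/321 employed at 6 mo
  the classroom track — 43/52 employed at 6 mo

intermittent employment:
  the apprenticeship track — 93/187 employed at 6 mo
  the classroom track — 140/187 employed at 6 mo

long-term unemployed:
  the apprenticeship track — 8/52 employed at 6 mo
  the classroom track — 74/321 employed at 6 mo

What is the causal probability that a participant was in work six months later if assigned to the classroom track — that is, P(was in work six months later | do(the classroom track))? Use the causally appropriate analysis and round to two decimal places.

the classroom track is higher inside every prior employment history stratum but the apprenticeship track is higher in aggregate. Whether to stratify depends on how prior employment history relates to the programme.
Prior employment history satisfies the back-door criterion: it is not a descendant of the programme, and it blocks the spurious path from programme to outcome. Adjusting for it (i.e., using the within-prior employment history rates) gives the causal effect.
Standardising the classroom track to the population prior employment history mix: 0.333·43/52 + 0.334·140/187 + 0.333·74/321 = 0.602.

0.60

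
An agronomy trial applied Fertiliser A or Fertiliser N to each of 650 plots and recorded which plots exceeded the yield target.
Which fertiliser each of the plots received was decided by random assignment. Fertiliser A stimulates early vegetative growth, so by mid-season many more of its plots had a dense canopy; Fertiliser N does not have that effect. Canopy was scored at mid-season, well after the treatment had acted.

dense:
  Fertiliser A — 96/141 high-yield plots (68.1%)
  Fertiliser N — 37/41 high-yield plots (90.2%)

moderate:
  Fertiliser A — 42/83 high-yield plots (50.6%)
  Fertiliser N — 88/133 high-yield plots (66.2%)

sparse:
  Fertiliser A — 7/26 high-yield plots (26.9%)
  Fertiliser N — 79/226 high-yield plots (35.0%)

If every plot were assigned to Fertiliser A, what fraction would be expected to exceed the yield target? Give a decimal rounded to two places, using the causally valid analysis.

0.58

The mid-season canopy-specific comparison favours Fertiliser N throughout, but the pooled figures favour Fertiliser A. The question is whether to condition on mid-season canopy.
Because the fertiliser influences mid-season canopy, mid-season canopy is a post-treatment mediator, not a confounder. Stratifying on it would bias the estimate; the causal effect is the crude pooled difference.
So P(outcome | do(Fertiliser A)) is just the pooled rate for Fertiliser A: 145/250 = 0.580.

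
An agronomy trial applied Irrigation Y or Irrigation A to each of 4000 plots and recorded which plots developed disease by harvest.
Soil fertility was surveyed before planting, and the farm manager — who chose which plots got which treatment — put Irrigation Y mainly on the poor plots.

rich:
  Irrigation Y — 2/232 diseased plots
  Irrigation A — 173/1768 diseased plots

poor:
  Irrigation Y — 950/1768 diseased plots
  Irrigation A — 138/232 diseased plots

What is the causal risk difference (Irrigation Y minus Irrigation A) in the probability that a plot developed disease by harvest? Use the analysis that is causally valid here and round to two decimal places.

The soil fertility-specific comparison favours Irrigation Y throughout, but the pooled figures favour Irrigation A. The question is whether to condition on soil fertility.
Here soil fertility is a common cause — it drives both which irrigation a case falls under and the outcome. The crude comparison mixes populations; the stratum-specific rates are the causally relevant ones.
Adjusting over the population distribution of soil fertility: 0.500·(0.009−0.098) + 0.500·(0.537−0.595) = -0.073.

-0.07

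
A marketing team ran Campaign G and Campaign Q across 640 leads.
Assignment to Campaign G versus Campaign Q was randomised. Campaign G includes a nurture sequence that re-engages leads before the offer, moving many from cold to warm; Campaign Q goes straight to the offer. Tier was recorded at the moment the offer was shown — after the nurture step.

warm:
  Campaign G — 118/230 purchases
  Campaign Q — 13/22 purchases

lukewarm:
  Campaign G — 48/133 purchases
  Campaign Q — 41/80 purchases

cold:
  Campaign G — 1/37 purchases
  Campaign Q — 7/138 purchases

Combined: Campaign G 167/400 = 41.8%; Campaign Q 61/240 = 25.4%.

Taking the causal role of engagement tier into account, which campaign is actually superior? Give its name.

Campaign G

Engagement tier is downstream of the campaign. One should not condition on a consequence of treatment, so the overall rates are the right comparison.
Pooled: Campaign G 41.8% vs Campaign Q 25.4%; Campaign G is higher overall.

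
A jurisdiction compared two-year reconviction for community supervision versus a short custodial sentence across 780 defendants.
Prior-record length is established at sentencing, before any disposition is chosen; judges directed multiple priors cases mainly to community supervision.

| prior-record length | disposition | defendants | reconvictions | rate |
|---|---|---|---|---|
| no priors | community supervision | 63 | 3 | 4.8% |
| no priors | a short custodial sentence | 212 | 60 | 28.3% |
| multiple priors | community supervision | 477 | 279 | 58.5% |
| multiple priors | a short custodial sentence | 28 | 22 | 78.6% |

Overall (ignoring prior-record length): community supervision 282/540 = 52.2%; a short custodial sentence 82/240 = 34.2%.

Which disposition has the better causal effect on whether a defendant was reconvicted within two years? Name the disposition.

The stratified and pooled comparisons disagree (community supervision wins within each prior-record length; a short custodial sentence wins overall), so the answer turns on the causal role of prior-record length.
Prior-record length satisfies the back-door criterion: it is not a descendant of the disposition, and it blocks the spurious path from disposition to outcome. Adjusting for it (i.e., using the within-prior-record length rates) gives the causal effect.
Within each level — no priors: 4.8% vs 28.3%; multiple priors: 58.5% vs 78.6% — community supervision is lower every time.

community supervision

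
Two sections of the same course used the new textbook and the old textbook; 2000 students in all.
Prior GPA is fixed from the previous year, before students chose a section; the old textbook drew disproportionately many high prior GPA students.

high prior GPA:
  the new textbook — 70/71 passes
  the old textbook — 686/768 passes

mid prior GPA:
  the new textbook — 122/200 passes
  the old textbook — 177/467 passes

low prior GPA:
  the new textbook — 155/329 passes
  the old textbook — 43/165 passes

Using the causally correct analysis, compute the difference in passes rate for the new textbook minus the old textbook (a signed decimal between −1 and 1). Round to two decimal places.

+0.17

Since prior GPA band is a pre-existing factor (not a product of the teaching method) and it affects the outcome on its own, it is a confounder. The stratified rates, not the pooled rate, identify the causal effect.
Adjusting over the population distribution of prior GPA band: 0.419·(0.986−0.893) + 0.334·(0.610−0.379) + 0.247·(0.471−0.261) = +0.168.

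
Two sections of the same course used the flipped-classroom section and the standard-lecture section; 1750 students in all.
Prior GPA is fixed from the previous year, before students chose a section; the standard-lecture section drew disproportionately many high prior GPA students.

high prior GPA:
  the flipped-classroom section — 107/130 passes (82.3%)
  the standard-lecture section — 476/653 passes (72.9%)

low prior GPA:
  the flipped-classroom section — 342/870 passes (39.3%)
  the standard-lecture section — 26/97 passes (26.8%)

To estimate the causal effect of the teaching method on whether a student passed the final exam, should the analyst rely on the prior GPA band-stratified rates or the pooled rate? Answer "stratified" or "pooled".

Here prior GPA band is a common cause — it drives both which teaching method a case falls under and the outcome. The crude comparison mixes populations; the stratum-specific rates are the causally relevant ones.
Within each level — high prior GPA: 82.3% vs 72.9%; low prior GPA: 39.3% vs 26.8% — the flipped-classroom section is higher every time.

stratified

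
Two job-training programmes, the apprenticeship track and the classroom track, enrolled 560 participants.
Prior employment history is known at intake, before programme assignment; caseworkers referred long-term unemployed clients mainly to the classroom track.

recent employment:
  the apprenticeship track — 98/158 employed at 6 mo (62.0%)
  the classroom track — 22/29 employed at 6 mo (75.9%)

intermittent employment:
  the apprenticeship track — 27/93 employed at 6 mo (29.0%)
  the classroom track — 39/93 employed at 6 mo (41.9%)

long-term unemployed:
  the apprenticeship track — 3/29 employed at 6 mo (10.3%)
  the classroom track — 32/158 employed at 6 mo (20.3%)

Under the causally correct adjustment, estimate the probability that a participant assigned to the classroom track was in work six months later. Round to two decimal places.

0.46

the classroom track is higher inside every prior employment history stratum but the apprenticeship track is higher in aggregate. Whether to stratify depends on how prior employment history relates to the programme.
The imbalance in prior employment history arose from how participants were allocated, not from anything the programme did; and prior employment history independently affects the outcome. The pooled gap is confounded — condition on prior employment history.
Standardising the classroom track to the population prior employment history mix: 0.334·22/29 + 0.332·39/93 + 0.334·32/158 = 0.460.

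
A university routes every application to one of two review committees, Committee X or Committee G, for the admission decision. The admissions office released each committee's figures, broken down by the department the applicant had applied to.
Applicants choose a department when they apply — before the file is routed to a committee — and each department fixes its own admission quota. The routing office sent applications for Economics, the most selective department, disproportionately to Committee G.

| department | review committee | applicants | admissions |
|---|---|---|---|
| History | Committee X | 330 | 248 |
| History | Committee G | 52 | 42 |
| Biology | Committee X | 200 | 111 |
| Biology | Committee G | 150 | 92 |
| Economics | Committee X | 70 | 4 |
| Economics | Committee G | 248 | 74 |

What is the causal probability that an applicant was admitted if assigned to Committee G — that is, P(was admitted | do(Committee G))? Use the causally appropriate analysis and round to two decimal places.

0.59

Department satisfies the back-door criterion: it is not a descendant of the review committee, and it blocks the spurious path from review committee to outcome. Adjusting for it (i.e., using the within-department rates) gives the causal effect.
Standardising Committee G to the population department mix: 0.364·42/52 + 0.333·92/150 + 0.303·74/248 = 0.589.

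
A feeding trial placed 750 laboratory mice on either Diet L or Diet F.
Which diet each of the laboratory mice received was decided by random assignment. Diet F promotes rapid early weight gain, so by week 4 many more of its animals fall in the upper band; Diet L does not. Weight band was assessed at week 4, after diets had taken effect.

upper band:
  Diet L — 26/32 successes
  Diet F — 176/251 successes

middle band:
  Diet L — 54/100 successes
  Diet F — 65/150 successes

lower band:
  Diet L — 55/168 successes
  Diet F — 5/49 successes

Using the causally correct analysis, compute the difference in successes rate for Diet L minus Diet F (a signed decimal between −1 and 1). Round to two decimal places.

-0.10

The distribution of week-4 weight band is itself part of what the diet does — it is an intermediate outcome. Holding it fixed would remove that part of the effect; the total effect is the pooled difference.
The causal difference is the pooled difference: 0.450 − 0.547 = -0.097.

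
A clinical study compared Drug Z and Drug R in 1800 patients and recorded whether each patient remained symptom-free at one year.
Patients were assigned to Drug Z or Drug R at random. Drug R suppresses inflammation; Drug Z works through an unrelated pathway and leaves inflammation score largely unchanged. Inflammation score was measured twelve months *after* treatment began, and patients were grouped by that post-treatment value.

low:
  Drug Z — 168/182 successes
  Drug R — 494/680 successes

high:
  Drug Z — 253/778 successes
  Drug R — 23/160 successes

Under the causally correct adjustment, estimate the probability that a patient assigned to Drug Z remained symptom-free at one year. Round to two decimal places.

Drug Z is higher inside every inflammation score stratum but Drug R is higher in aggregate. Whether to stratify depends on how inflammation score relates to the drug.
Inflammation score is recorded after the drug and is itself shifted by it — it sits on the causal path from drug to outcome. Conditioning on a mediator would strip out part of the effect we want; the pooled comparison gives the total causal effect.
So P(outcome | do(Drug Z)) is just the pooled rate for Drug Z: 421/960 = 0.439.

0.44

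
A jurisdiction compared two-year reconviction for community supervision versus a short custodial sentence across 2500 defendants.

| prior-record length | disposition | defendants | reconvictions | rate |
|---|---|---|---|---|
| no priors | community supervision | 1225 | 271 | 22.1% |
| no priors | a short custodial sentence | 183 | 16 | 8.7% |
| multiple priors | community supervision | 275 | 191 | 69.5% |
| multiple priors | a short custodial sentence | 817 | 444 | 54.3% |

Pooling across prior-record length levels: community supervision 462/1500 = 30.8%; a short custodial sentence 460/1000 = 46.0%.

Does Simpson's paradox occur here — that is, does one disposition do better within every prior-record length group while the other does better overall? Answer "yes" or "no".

Within each prior-record length level (no priors 22.1% vs 8.7%; multiple priors 69.5% vs 54.3%), a short custodial sentence has the lower rate every time. Pooled: 30.8% vs 46.0% — community supervision has the lower rate overall. The two comparisons disagree.

yes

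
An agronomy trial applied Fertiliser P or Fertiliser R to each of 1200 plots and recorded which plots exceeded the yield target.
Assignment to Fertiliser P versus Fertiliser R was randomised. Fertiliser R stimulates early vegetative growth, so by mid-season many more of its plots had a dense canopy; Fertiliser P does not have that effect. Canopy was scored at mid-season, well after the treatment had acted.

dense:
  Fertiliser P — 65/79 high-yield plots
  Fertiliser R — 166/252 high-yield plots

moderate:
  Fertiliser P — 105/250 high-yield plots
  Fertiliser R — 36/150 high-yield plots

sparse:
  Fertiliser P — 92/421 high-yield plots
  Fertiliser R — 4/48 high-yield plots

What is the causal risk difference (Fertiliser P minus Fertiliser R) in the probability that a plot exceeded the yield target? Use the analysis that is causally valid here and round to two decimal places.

-0.11

Because the fertiliser influences mid-season canopy, mid-season canopy is a post-treatment mediator, not a confounder. Stratifying on it would bias the estimate; the causal effect is the crude pooled difference.
The causal difference is the pooled difference: 0.349 − 0.458 = -0.108.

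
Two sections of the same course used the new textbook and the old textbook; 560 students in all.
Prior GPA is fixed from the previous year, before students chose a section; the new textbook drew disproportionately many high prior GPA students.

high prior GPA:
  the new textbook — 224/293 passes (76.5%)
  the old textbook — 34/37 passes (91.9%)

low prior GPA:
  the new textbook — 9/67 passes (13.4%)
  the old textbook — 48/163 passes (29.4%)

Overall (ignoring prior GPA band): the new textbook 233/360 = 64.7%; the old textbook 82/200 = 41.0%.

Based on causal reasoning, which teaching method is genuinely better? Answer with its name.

The prior GPA band-specific comparison favours the old textbook throughout, but the pooled figures favour the new textbook. The question is whether to condition on prior GPA band.
Prior GPA band satisfies the back-door criterion: it is not a descendant of the teaching method, and it blocks the spurious path from teaching method to outcome. Adjusting for it (i.e., using the within-prior GPA band rates) gives the causal effect.
Within each level — high prior GPA: 76.5% vs 91.9%; low prior GPA: 13.4% vs 29.4% — the old textbook is higher every time.

the old textbook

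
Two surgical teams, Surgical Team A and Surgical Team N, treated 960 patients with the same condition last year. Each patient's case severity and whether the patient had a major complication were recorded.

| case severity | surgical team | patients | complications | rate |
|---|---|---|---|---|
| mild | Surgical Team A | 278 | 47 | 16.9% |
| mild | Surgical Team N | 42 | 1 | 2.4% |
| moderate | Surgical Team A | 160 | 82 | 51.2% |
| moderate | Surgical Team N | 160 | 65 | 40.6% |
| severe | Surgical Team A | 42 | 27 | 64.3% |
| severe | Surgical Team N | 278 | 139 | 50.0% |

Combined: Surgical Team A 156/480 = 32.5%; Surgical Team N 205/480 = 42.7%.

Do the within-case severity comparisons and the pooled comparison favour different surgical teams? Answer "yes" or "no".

Within each case severity level (mild 16.9% vs 2.4%; moderate 51.2% vs 40.6%; severe 64.3% vs 50.0%), Surgical Team N has the lower rate every time. Pooled: 32.5% vs 42.7% — Surgical Team A has the lower rate overall. The two comparisons disagree.

yes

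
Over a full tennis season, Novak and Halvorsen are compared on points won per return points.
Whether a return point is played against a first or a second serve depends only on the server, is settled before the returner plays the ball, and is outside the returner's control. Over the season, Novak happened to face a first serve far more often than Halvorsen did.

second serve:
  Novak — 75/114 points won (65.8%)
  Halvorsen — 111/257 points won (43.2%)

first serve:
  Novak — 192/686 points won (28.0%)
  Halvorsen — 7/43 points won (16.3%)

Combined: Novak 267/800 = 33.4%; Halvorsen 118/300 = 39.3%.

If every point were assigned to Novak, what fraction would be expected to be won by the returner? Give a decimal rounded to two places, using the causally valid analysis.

0.41

Within every serve type level Novak has the higher rate, yet pooled Halvorsen does — Simpson's reversal.
Serve type differs across players for reasons unrelated to any effect of the player itself, and it separately predicts the outcome — a classic confounder. We must compare within serve type levels.
Standardising Novak to the population serve type mix: 0.337·75/114 + 0.663·192/686 = 0.407.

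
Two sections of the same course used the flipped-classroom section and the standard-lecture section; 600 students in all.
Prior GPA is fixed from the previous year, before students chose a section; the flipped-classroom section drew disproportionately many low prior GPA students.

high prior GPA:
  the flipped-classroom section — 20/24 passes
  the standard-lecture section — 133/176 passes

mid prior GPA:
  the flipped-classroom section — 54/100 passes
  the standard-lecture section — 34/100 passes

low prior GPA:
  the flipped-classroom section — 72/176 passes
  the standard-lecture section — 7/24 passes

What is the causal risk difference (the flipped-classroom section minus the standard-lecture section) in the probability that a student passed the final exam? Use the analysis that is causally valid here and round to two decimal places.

Within every prior GPA band level the flipped-classroom section has the higher rate, yet pooled the standard-lecture section does — Simpson's reversal.
Prior GPA band satisfies the back-door criterion: it is not a descendant of the teaching method, and it blocks the spurious path from teaching method to outcome. Adjusting for it (i.e., using the within-prior GPA band rates) gives the causal effect.
Adjusting over the population distribution of prior GPA band: 0.333·(0.833−0.756) + 0.333·(0.540−0.340) + 0.333·(0.409−0.292) = +0.132.

+0.13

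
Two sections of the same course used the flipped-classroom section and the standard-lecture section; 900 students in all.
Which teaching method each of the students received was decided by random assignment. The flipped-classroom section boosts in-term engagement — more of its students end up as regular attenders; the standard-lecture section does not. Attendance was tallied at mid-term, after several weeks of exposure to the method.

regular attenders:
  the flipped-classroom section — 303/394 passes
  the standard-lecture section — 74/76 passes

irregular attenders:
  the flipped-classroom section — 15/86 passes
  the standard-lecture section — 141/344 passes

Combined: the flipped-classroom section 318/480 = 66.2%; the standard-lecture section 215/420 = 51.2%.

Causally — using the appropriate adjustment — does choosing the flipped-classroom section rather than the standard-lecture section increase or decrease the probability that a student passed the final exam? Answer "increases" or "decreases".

increases

Mid-term attendance here is a post-treatment variable shaped by the teaching method; conditioning on it would introduce bias rather than remove it. The overall comparison is the causal one.
Pooled: the flipped-classroom section 66.2% vs the standard-lecture section 51.2%; the flipped-classroom section is higher overall.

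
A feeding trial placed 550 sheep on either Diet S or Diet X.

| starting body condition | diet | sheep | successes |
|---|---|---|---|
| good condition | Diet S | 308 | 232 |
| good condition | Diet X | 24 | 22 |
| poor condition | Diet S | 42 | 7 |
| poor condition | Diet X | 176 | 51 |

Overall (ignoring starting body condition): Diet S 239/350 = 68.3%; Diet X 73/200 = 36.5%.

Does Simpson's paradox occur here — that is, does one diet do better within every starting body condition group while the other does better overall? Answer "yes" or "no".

yes

Within each starting body condition level (good condition 75.3% vs 91.7%; poor condition 16.7% vs 29.0%), Diet X has the higher rate every time. Pooled: 68.3% vs 36.5% — Diet S has the higher rate overall. The two comparisons disagree.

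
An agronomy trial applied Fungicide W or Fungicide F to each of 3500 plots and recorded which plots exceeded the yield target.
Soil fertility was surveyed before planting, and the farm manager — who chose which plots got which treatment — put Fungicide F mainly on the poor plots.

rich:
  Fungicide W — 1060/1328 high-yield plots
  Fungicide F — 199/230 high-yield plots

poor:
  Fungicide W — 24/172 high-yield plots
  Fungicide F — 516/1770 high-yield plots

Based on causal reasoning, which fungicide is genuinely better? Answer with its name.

Fungicide F

Soil fertility satisfies the back-door criterion: it is not a descendant of the fungicide, and it blocks the spurious path from fungicide to outcome. Adjusting for it (i.e., using the within-soil fertility rates) gives the causal effect.
Within each level — rich: 79.8% vs 86.5%; poor: 14.0% vs 29.2% — Fungicide F is higher every time.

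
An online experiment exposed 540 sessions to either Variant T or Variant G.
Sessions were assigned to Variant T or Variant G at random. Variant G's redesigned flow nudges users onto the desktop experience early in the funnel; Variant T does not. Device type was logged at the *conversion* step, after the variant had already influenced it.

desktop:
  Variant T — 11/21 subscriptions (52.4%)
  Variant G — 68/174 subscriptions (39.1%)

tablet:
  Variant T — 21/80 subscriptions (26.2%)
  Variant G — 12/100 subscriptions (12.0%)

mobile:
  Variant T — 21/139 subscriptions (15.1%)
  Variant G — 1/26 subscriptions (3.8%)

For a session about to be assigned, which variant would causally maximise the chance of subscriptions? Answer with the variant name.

Within every device type level Variant T has the higher rate, yet pooled Variant G does — Simpson's reversal.
Because the variant influences device type, device type is a post-treatment mediator, not a confounder. Stratifying on it would bias the estimate; the causal effect is the crude pooled difference.
Pooled: Variant T 22.1% vs Variant G 27.0%; Variant G is higher overall.

Variant G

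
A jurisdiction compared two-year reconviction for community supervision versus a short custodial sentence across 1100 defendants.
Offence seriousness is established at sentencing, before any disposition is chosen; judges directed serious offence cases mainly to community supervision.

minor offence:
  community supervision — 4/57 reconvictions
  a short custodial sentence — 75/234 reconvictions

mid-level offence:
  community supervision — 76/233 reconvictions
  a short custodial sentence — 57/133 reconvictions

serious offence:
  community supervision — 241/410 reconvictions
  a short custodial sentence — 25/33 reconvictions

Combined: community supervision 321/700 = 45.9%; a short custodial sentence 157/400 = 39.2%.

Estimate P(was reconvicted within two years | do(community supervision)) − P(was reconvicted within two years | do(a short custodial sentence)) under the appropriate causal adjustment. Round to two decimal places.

Within every offence seriousness level community supervision has the lower rate, yet pooled a short custodial sentence does — Simpson's reversal.
Offence seriousness is set before the disposition has any effect — it is not caused by the disposition — and it independently drives the outcome. That makes it a confounder, so the causal comparison is within offence seriousness levels.
Adjusting over the population distribution of offence seriousness: 0.265·(0.070−0.321) + 0.333·(0.326−0.429) + 0.403·(0.588−0.758) = -0.169.

-0.17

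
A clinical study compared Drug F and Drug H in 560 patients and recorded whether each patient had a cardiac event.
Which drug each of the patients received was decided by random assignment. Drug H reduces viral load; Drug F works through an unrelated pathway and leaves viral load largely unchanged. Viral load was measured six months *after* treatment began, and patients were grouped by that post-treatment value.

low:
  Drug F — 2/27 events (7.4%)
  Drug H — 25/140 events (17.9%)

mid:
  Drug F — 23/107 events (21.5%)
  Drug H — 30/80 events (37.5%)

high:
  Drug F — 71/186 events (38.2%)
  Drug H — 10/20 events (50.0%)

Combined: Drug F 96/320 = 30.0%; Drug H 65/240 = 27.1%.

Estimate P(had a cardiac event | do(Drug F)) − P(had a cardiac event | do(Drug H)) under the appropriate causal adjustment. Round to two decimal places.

+0.03

Because the drug influences viral load, viral load is a post-treatment mediator, not a confounder. Stratifying on it would bias the estimate; the causal effect is the crude pooled difference.
The causal difference is the pooled difference: 0.300 − 0.271 = +0.029.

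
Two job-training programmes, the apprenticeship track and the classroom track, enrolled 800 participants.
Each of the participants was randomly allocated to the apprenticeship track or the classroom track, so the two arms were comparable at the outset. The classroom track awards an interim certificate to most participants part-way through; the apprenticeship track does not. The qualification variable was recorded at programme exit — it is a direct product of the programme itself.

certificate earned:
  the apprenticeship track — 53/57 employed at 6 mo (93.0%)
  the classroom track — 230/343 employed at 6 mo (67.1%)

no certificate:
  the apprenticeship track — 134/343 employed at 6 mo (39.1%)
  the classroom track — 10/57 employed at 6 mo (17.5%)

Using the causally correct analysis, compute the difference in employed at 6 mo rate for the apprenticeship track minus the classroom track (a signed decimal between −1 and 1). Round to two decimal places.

-0.13

Because the programme influences qualification attained during the programme, qualification attained during the programme is a post-treatment mediator, not a confounder. Stratifying on it would bias the estimate; the causal effect is the crude pooled difference.
The causal difference is the pooled difference: 0.468 − 0.600 = -0.133.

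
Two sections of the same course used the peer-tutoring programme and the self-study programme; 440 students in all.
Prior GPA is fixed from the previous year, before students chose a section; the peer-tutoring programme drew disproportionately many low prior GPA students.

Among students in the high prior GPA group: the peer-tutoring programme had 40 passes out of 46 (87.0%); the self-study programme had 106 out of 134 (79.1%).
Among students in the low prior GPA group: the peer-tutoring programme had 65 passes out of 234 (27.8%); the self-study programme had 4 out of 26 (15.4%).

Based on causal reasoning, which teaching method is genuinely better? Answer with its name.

The prior GPA band-specific comparison favours the peer-tutoring programme throughout, but the pooled figures favour the self-study programme. The question is whether to condition on prior GPA band.
Prior GPA band satisfies the back-door criterion: it is not a descendant of the teaching method, and it blocks the spurious path from teaching method to outcome. Adjusting for it (i.e., using the within-prior GPA band rates) gives the causal effect.
Within each level — high prior GPA: 87.0% vs 79.1%; low prior GPA: 27.8% vs 15.4% — the peer-tutoring programme is higher every time.

the peer-tutoring programme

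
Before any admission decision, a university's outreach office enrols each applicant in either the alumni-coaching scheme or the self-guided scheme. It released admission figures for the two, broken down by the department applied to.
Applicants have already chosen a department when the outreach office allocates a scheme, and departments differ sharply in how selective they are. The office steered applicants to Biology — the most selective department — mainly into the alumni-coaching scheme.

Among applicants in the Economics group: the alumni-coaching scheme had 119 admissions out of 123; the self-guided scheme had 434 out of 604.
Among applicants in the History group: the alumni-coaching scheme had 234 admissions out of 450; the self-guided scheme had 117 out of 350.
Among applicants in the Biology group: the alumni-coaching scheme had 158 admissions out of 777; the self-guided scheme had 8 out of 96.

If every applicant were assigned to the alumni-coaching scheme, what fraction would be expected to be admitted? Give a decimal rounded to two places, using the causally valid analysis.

0.54

The department-specific comparison favours the alumni-coaching scheme throughout, but the pooled figures favour the self-guided scheme. The question is whether to condition on department.
The imbalance in department arose from how applicants were allocated, not from anything the outreach scheme did; and department independently affects the outcome. The pooled gap is confounded — condition on department.
Standardising the alumni-coaching scheme to the population department mix: 0.303·119/123 + 0.333·234/450 + 0.364·158/777 = 0.540.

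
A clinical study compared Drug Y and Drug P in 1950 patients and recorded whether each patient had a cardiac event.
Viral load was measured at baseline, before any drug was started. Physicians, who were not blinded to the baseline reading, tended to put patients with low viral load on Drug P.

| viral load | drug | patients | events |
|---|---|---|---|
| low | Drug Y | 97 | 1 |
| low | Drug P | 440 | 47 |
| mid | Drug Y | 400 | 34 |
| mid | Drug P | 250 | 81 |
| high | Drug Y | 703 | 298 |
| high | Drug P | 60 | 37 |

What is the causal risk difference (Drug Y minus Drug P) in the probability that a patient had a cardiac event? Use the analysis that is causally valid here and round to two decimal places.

Viral load is set before the drug has any effect — it is not caused by the drug — and it independently drives the outcome. That makes it a confounder, so the causal comparison is within viral load levels.
Adjusting over the population distribution of viral load: 0.275·(0.010−0.107) + 0.333·(0.085−0.324) + 0.391·(0.424−0.617) = -0.182.

-0.18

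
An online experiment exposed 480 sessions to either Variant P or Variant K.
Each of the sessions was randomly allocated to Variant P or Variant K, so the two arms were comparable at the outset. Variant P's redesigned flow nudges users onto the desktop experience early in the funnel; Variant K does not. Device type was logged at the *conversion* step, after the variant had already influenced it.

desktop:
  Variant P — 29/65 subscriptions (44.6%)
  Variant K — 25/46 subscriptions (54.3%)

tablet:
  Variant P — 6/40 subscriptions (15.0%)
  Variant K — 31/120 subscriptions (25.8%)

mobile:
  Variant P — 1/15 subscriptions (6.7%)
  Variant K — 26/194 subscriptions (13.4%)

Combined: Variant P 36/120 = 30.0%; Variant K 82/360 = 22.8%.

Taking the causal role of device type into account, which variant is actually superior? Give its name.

Variant P

The stratified and pooled comparisons disagree (Variant K wins within each device type; Variant P wins overall), so the answer turns on the causal role of device type.
Device type is downstream of the variant. One should not condition on a consequence of treatment, so the overall rates are the right comparison.
Pooled: Variant P 30.0% vs Variant K 22.8%; Variant P is higher overall.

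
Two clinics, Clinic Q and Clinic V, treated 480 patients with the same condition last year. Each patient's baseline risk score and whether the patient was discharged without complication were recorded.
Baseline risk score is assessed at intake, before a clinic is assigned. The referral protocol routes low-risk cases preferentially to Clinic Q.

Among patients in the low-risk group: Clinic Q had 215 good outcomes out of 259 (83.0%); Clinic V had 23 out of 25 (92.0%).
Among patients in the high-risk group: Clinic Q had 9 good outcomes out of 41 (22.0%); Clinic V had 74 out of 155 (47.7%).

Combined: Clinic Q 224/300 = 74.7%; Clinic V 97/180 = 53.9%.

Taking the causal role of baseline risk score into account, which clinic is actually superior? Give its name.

The stratified and pooled comparisons disagree (Clinic V wins within each baseline risk score; Clinic Q wins overall), so the answer turns on the causal role of baseline risk score.
The imbalance in baseline risk score arose from how patients were allocated, not from anything the clinic did; and baseline risk score independently affects the outcome. The pooled gap is confounded — condition on baseline risk score.
Within each level — low-risk: 83.0% vs 92.0%; high-risk: 22.0% vs 47.7% — Clinic V is higher every time.

Clinic V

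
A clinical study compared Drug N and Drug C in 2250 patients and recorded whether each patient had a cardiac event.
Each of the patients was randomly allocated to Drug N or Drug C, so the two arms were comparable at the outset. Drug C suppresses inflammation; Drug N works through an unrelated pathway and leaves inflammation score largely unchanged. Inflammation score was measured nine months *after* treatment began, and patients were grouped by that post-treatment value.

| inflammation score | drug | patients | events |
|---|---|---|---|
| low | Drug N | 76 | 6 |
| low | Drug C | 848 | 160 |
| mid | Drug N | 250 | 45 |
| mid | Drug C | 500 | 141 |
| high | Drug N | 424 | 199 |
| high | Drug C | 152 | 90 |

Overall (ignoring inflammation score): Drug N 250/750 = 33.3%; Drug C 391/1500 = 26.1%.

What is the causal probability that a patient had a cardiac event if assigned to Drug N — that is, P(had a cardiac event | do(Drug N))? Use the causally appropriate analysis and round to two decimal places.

0.33

Inflammation score is recorded after the drug and is itself shifted by it — it sits on the causal path from drug to outcome. Conditioning on a mediator would strip out part of the effect we want; the pooled comparison gives the total causal effect.
So P(outcome | do(Drug N)) is just the pooled rate for Drug N: 250/750 = 0.333.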